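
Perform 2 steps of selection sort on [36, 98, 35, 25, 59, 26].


Initial: [36, 98, 35, 25, 59, 26]
Step 1: min=25 at 3
  Swap: [25, 98, 35, 36, 59, 26]
Step 2: min=26 at 5
  Swap: [25, 26, 35, 36, 59, 98]

After 2 steps: [25, 26, 35, 36, 59, 98]


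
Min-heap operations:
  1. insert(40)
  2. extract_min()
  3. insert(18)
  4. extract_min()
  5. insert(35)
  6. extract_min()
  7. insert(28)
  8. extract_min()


insert(40) -> [40]
extract_min()->40, []
insert(18) -> [18]
extract_min()->18, []
insert(35) -> [35]
extract_min()->35, []
insert(28) -> [28]
extract_min()->28, []

Final heap: []


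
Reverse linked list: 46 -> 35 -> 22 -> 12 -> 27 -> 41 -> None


Step 1: curr=46, set curr.next=prev(None) | reversed so far: 46
Step 2: curr=35, set curr.next=prev(46) | reversed so far: 35 -> 46
Step 3: curr=22, set curr.next=prev(35) | reversed so far: 22 -> 35 -> 46
Step 4: curr=12, set curr.next=prev(22) | reversed so far: 12 -> 22 -> 35 -> 46
Step 5: curr=27, set curr.next=prev(12) | reversed so far: 27 -> 12 -> 22 -> 35 -> 46
Step 6: curr=41, set curr.next=prev(27) | reversed so far: 41 -> 27 -> 12 -> 22 -> 35 -> 46

41 -> 27 -> 12 -> 22 -> 35 -> 46 -> None


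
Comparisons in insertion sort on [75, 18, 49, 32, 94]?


Algorithm: insertion sort
Input: [75, 18, 49, 32, 94]
Sorted: [18, 32, 49, 75, 94]

7


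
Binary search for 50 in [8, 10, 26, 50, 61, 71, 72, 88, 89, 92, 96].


Step 1: lo=0, hi=10, mid=5, val=71
Step 2: lo=0, hi=4, mid=2, val=26
Step 3: lo=3, hi=4, mid=3, val=50

Found at index 3


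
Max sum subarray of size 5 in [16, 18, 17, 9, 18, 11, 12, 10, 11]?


[0:5]: 78
[1:6]: 73
[2:7]: 67
[3:8]: 60
[4:9]: 62

Max: 78 at [0:5]


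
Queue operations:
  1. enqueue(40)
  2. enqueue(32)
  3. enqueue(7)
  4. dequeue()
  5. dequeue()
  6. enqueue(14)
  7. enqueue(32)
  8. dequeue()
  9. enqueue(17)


enqueue(40) -> [40]
enqueue(32) -> [40, 32]
enqueue(7) -> [40, 32, 7]
dequeue()->40, [32, 7]
dequeue()->32, [7]
enqueue(14) -> [7, 14]
enqueue(32) -> [7, 14, 32]
dequeue()->7, [14, 32]
enqueue(17) -> [14, 32, 17]

Final queue: [14, 32, 17]


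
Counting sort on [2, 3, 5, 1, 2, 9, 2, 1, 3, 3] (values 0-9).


Input: [2, 3, 5, 1, 2, 9, 2, 1, 3, 3]
Counts: [0, 2, 3, 3, 0, 1, 0, 0, 0, 1]

Sorted: [1, 1, 2, 2, 2, 3, 3, 3, 5, 9]


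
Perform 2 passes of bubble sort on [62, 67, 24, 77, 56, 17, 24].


Initial: [62, 67, 24, 77, 56, 17, 24]
Pass 1: [62, 24, 67, 56, 17, 24, 77] (4 swaps)
Pass 2: [24, 62, 56, 17, 24, 67, 77] (4 swaps)

After 2 passes: [24, 62, 56, 17, 24, 67, 77]


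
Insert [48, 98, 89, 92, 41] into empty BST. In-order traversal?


Insert 48: root
Insert 98: R from 48
Insert 89: R from 48 -> L from 98
Insert 92: R from 48 -> L from 98 -> R from 89
Insert 41: L from 48

In-order: [41, 48, 89, 92, 98]


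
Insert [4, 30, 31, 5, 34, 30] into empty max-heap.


Insert 4: [4]
Insert 30: [30, 4]
Insert 31: [31, 4, 30]
Insert 5: [31, 5, 30, 4]
Insert 34: [34, 31, 30, 4, 5]
Insert 30: [34, 31, 30, 4, 5, 30]

Final heap: [34, 31, 30, 4, 5, 30]


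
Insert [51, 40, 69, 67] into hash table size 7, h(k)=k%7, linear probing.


Insert 51: h=2 -> slot 2
Insert 40: h=5 -> slot 5
Insert 69: h=6 -> slot 6
Insert 67: h=4 -> slot 4

Table: [None, None, 51, None, 67, 40, 69]


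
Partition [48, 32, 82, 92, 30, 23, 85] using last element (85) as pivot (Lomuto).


Pivot: 85
  48 <= 85: advance i (no swap)
  32 <= 85: advance i (no swap)
  82 <= 85: advance i (no swap)
  30 <= 85: swap -> [48, 32, 82, 30, 92, 23, 85]
  23 <= 85: swap -> [48, 32, 82, 30, 23, 92, 85]
Place pivot at 5: [48, 32, 82, 30, 23, 85, 92]

Partitioned: [48, 32, 82, 30, 23, 85, 92]


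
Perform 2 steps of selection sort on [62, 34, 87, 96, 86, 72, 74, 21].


Initial: [62, 34, 87, 96, 86, 72, 74, 21]
Step 1: min=21 at 7
  Swap: [21, 34, 87, 96, 86, 72, 74, 62]
Step 2: min=34 at 1
  Swap: [21, 34, 87, 96, 86, 72, 74, 62]

After 2 steps: [21, 34, 87, 96, 86, 72, 74, 62]


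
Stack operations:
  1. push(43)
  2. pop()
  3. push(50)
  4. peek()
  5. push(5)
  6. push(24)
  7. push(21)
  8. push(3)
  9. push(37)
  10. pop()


push(43) -> [43]
pop()->43, []
push(50) -> [50]
peek()->50
push(5) -> [50, 5]
push(24) -> [50, 5, 24]
push(21) -> [50, 5, 24, 21]
push(3) -> [50, 5, 24, 21, 3]
push(37) -> [50, 5, 24, 21, 3, 37]
pop()->37, [50, 5, 24, 21, 3]

Final stack: [50, 5, 24, 21, 3]


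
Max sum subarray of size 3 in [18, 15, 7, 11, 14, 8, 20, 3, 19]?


[0:3]: 40
[1:4]: 33
[2:5]: 32
[3:6]: 33
[4:7]: 42
[5:8]: 31
[6:9]: 42

Max: 42 at [4:7]


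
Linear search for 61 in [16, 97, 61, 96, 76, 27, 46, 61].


i=0: 16!=61
i=1: 97!=61
i=2: 61==61 found!

Found at 2, 3 comps


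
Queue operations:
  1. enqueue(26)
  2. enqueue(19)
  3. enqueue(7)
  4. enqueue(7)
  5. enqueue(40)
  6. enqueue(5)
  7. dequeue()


enqueue(26) -> [26]
enqueue(19) -> [26, 19]
enqueue(7) -> [26, 19, 7]
enqueue(7) -> [26, 19, 7, 7]
enqueue(40) -> [26, 19, 7, 7, 40]
enqueue(5) -> [26, 19, 7, 7, 40, 5]
dequeue()->26, [19, 7, 7, 40, 5]

Final queue: [19, 7, 7, 40, 5]


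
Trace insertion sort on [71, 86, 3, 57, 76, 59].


Initial: [71, 86, 3, 57, 76, 59]
Insert 86: [71, 86, 3, 57, 76, 59]
Insert 3: [3, 71, 86, 57, 76, 59]
Insert 57: [3, 57, 71, 86, 76, 59]
Insert 76: [3, 57, 71, 76, 86, 59]
Insert 59: [3, 57, 59, 71, 76, 86]

Sorted: [3, 57, 59, 71, 76, 86]


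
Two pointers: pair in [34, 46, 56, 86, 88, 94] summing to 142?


lo=0(34)+hi=5(94)=128
lo=1(46)+hi=5(94)=140
lo=2(56)+hi=5(94)=150
lo=2(56)+hi=4(88)=144
lo=2(56)+hi=3(86)=142

Yes: 56+86=142


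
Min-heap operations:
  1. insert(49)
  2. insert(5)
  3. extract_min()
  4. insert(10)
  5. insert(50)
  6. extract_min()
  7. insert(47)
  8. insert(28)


insert(49) -> [49]
insert(5) -> [5, 49]
extract_min()->5, [49]
insert(10) -> [10, 49]
insert(50) -> [10, 49, 50]
extract_min()->10, [49, 50]
insert(47) -> [47, 50, 49]
insert(28) -> [28, 47, 49, 50]

Final heap: [28, 47, 49, 50]


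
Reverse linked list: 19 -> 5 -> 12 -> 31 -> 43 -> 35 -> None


Step 1: curr=19, set curr.next=prev(None) | reversed so far: 19
Step 2: curr=5, set curr.next=prev(19) | reversed so far: 5 -> 19
Step 3: curr=12, set curr.next=prev(5) | reversed so far: 12 -> 5 -> 19
Step 4: curr=31, set curr.next=prev(12) | reversed so far: 31 -> 12 -> 5 -> 19
Step 5: curr=43, set curr.next=prev(31) | reversed so far: 43 -> 31 -> 12 -> 5 -> 19
Step 6: curr=35, set curr.next=prev(43) | reversed so far: 35 -> 43 -> 31 -> 12 -> 5 -> 19

35 -> 43 -> 31 -> 12 -> 5 -> 19 -> None


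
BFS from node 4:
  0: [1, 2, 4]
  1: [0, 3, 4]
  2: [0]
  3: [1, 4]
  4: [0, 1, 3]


Visit 4, enqueue [0, 1, 3]
Visit 0, enqueue [2]
Visit 1, enqueue []
Visit 3, enqueue []
Visit 2, enqueue []

BFS order: [4, 0, 1, 3, 2]


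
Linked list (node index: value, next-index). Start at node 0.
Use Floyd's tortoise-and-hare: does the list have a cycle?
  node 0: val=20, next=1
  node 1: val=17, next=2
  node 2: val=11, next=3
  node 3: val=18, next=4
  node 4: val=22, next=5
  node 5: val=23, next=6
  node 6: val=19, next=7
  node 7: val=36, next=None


Floyd's tortoise (slow, +1) and hare (fast, +2):
  init: slow=0, fast=0
  step 1: slow=1, fast=2
  step 2: slow=2, fast=4
  step 3: slow=3, fast=6
  step 4: fast 6->7->None, no cycle

Cycle: no


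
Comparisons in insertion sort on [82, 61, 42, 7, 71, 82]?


Algorithm: insertion sort
Input: [82, 61, 42, 7, 71, 82]
Sorted: [7, 42, 61, 71, 82, 82]

9


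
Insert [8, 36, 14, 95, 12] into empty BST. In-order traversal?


Insert 8: root
Insert 36: R from 8
Insert 14: R from 8 -> L from 36
Insert 95: R from 8 -> R from 36
Insert 12: R from 8 -> L from 36 -> L from 14

In-order: [8, 12, 14, 36, 95]


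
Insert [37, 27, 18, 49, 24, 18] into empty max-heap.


Insert 37: [37]
Insert 27: [37, 27]
Insert 18: [37, 27, 18]
Insert 49: [49, 37, 18, 27]
Insert 24: [49, 37, 18, 27, 24]
Insert 18: [49, 37, 18, 27, 24, 18]

Final heap: [49, 37, 18, 27, 24, 18]


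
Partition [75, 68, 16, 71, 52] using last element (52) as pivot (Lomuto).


Pivot: 52
  16 <= 52: swap -> [16, 68, 75, 71, 52]
Place pivot at 1: [16, 52, 75, 71, 68]

Partitioned: [16, 52, 75, 71, 68]


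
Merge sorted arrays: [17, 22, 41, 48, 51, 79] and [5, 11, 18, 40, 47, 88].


Take 5 from B
Take 11 from B
Take 17 from A
Take 18 from B
Take 22 from A
Take 40 from B
Take 41 from A
Take 47 from B
Take 48 from A
Take 51 from A
Take 79 from A

Merged: [5, 11, 17, 18, 22, 40, 41, 47, 48, 51, 79, 88]


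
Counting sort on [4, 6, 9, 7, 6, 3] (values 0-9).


Input: [4, 6, 9, 7, 6, 3]
Counts: [0, 0, 0, 1, 1, 0, 2, 1, 0, 1]

Sorted: [3, 4, 6, 6, 7, 9]


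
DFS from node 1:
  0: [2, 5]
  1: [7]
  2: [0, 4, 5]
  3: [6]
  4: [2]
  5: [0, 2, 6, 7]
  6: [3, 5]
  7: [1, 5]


Visit 1, push [7]
Visit 7, push [5]
Visit 5, push [6, 2, 0]
Visit 0, push [2]
Visit 2, push [4]
Visit 4, push []
Visit 6, push [3]
Visit 3, push []

DFS order: [1, 7, 5, 0, 2, 4, 6, 3]


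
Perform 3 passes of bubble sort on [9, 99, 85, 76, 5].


Initial: [9, 99, 85, 76, 5]
Pass 1: [9, 85, 76, 5, 99] (3 swaps)
Pass 2: [9, 76, 5, 85, 99] (2 swaps)
Pass 3: [9, 5, 76, 85, 99] (1 swaps)

After 3 passes: [9, 5, 76, 85, 99]


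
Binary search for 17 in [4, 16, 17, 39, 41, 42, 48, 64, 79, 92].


Step 1: lo=0, hi=9, mid=4, val=41
Step 2: lo=0, hi=3, mid=1, val=16
Step 3: lo=2, hi=3, mid=2, val=17

Found at index 2


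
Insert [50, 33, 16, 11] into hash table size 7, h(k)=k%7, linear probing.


Insert 50: h=1 -> slot 1
Insert 33: h=5 -> slot 5
Insert 16: h=2 -> slot 2
Insert 11: h=4 -> slot 4

Table: [None, 50, 16, None, 11, 33, None]


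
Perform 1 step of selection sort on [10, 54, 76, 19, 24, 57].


Initial: [10, 54, 76, 19, 24, 57]
Step 1: min=10 at 0
  Swap: [10, 54, 76, 19, 24, 57]

After 1 step: [10, 54, 76, 19, 24, 57]


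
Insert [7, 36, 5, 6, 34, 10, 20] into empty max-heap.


Insert 7: [7]
Insert 36: [36, 7]
Insert 5: [36, 7, 5]
Insert 6: [36, 7, 5, 6]
Insert 34: [36, 34, 5, 6, 7]
Insert 10: [36, 34, 10, 6, 7, 5]
Insert 20: [36, 34, 20, 6, 7, 5, 10]

Final heap: [36, 34, 20, 6, 7, 5, 10]


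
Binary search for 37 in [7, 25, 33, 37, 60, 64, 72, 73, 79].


Step 1: lo=0, hi=8, mid=4, val=60
Step 2: lo=0, hi=3, mid=1, val=25
Step 3: lo=2, hi=3, mid=2, val=33
Step 4: lo=3, hi=3, mid=3, val=37

Found at index 3


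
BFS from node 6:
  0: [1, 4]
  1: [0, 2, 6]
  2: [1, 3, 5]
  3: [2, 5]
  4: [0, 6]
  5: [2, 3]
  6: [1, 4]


Visit 6, enqueue [1, 4]
Visit 1, enqueue [0, 2]
Visit 4, enqueue []
Visit 0, enqueue []
Visit 2, enqueue [3, 5]
Visit 3, enqueue []
Visit 5, enqueue []

BFS order: [6, 1, 4, 0, 2, 3, 5]


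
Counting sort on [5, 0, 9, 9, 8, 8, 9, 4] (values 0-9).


Input: [5, 0, 9, 9, 8, 8, 9, 4]
Counts: [1, 0, 0, 0, 1, 1, 0, 0, 2, 3]

Sorted: [0, 4, 5, 8, 8, 9, 9, 9]


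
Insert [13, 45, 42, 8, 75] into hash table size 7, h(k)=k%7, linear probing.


Insert 13: h=6 -> slot 6
Insert 45: h=3 -> slot 3
Insert 42: h=0 -> slot 0
Insert 8: h=1 -> slot 1
Insert 75: h=5 -> slot 5

Table: [42, 8, None, 45, None, 75, 13]


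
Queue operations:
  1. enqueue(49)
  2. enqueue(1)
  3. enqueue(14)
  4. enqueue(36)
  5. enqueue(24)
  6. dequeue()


enqueue(49) -> [49]
enqueue(1) -> [49, 1]
enqueue(14) -> [49, 1, 14]
enqueue(36) -> [49, 1, 14, 36]
enqueue(24) -> [49, 1, 14, 36, 24]
dequeue()->49, [1, 14, 36, 24]

Final queue: [1, 14, 36, 24]


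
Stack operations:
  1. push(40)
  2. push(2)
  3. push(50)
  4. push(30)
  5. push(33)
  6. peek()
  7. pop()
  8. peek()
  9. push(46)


push(40) -> [40]
push(2) -> [40, 2]
push(50) -> [40, 2, 50]
push(30) -> [40, 2, 50, 30]
push(33) -> [40, 2, 50, 30, 33]
peek()->33
pop()->33, [40, 2, 50, 30]
peek()->30
push(46) -> [40, 2, 50, 30, 46]

Final stack: [40, 2, 50, 30, 46]


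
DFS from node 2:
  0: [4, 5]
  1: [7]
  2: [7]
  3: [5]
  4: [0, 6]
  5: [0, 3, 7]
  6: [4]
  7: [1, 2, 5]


Visit 2, push [7]
Visit 7, push [5, 1]
Visit 1, push []
Visit 5, push [3, 0]
Visit 0, push [4]
Visit 4, push [6]
Visit 6, push []
Visit 3, push []

DFS order: [2, 7, 1, 5, 0, 4, 6, 3]


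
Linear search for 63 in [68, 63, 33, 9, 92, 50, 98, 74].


i=0: 68!=63
i=1: 63==63 found!

Found at 1, 2 comps


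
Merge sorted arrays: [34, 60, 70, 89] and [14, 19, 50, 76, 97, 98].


Take 14 from B
Take 19 from B
Take 34 from A
Take 50 from B
Take 60 from A
Take 70 from A
Take 76 from B
Take 89 from A

Merged: [14, 19, 34, 50, 60, 70, 76, 89, 97, 98]


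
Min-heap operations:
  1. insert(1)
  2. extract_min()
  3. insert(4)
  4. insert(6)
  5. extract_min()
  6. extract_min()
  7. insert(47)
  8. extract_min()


insert(1) -> [1]
extract_min()->1, []
insert(4) -> [4]
insert(6) -> [4, 6]
extract_min()->4, [6]
extract_min()->6, []
insert(47) -> [47]
extract_min()->47, []

Final heap: []


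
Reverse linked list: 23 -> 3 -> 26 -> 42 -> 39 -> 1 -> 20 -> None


Step 1: curr=23, set curr.next=prev(None) | reversed so far: 23
Step 2: curr=3, set curr.next=prev(23) | reversed so far: 3 -> 23
Step 3: curr=26, set curr.next=prev(3) | reversed so far: 26 -> 3 -> 23
Step 4: curr=42, set curr.next=prev(26) | reversed so far: 42 -> 26 -> 3 -> 23
Step 5: curr=39, set curr.next=prev(42) | reversed so far: 39 -> 42 -> 26 -> 3 -> 23
Step 6: curr=1, set curr.next=prev(39) | reversed so far: 1 -> 39 -> 42 -> 26 -> 3 -> 23
Step 7: curr=20, set curr.next=prev(1) | reversed so far: 20 -> 1 -> 39 -> 42 -> 26 -> 3 -> 23

20 -> 1 -> 39 -> 42 -> 26 -> 3 -> 23 -> None


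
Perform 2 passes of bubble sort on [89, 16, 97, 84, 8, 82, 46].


Initial: [89, 16, 97, 84, 8, 82, 46]
Pass 1: [16, 89, 84, 8, 82, 46, 97] (5 swaps)
Pass 2: [16, 84, 8, 82, 46, 89, 97] (4 swaps)

After 2 passes: [16, 84, 8, 82, 46, 89, 97]


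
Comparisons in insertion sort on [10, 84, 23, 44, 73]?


Algorithm: insertion sort
Input: [10, 84, 23, 44, 73]
Sorted: [10, 23, 44, 73, 84]

7


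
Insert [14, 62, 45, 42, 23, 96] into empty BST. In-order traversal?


Insert 14: root
Insert 62: R from 14
Insert 45: R from 14 -> L from 62
Insert 42: R from 14 -> L from 62 -> L from 45
Insert 23: R from 14 -> L from 62 -> L from 45 -> L from 42
Insert 96: R from 14 -> R from 62

In-order: [14, 23, 42, 45, 62, 96]


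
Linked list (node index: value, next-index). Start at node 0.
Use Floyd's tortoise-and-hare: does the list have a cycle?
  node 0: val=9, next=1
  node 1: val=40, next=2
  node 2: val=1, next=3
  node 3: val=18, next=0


Floyd's tortoise (slow, +1) and hare (fast, +2):
  init: slow=0, fast=0
  step 1: slow=1, fast=2
  step 2: slow=2, fast=0
  step 3: slow=3, fast=2
  step 4: slow=0, fast=0
  slow == fast at node 0: cycle detected

Cycle: yes


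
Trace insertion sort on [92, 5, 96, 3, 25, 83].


Initial: [92, 5, 96, 3, 25, 83]
Insert 5: [5, 92, 96, 3, 25, 83]
Insert 96: [5, 92, 96, 3, 25, 83]
Insert 3: [3, 5, 92, 96, 25, 83]
Insert 25: [3, 5, 25, 92, 96, 83]
Insert 83: [3, 5, 25, 83, 92, 96]

Sorted: [3, 5, 25, 83, 92, 96]


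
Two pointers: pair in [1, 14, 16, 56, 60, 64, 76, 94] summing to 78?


lo=0(1)+hi=7(94)=95
lo=0(1)+hi=6(76)=77
lo=1(14)+hi=6(76)=90
lo=1(14)+hi=5(64)=78

Yes: 14+64=78


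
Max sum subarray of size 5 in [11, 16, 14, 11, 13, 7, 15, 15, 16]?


[0:5]: 65
[1:6]: 61
[2:7]: 60
[3:8]: 61
[4:9]: 66

Max: 66 at [4:9]


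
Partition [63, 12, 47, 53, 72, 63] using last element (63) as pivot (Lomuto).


Pivot: 63
  63 <= 63: advance i (no swap)
  12 <= 63: advance i (no swap)
  47 <= 63: advance i (no swap)
  53 <= 63: advance i (no swap)
Place pivot at 4: [63, 12, 47, 53, 63, 72]

Partitioned: [63, 12, 47, 53, 63, 72]


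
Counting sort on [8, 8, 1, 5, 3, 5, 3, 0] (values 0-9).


Input: [8, 8, 1, 5, 3, 5, 3, 0]
Counts: [1, 1, 0, 2, 0, 2, 0, 0, 2, 0]

Sorted: [0, 1, 3, 3, 5, 5, 8, 8]


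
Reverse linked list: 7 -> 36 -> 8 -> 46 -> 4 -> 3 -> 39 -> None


Step 1: curr=7, set curr.next=prev(None) | reversed so far: 7
Step 2: curr=36, set curr.next=prev(7) | reversed so far: 36 -> 7
Step 3: curr=8, set curr.next=prev(36) | reversed so far: 8 -> 36 -> 7
Step 4: curr=46, set curr.next=prev(8) | reversed so far: 46 -> 8 -> 36 -> 7
Step 5: curr=4, set curr.next=prev(46) | reversed so far: 4 -> 46 -> 8 -> 36 -> 7
Step 6: curr=3, set curr.next=prev(4) | reversed so far: 3 -> 4 -> 46 -> 8 -> 36 -> 7
Step 7: curr=39, set curr.next=prev(3) | reversed so far: 39 -> 3 -> 4 -> 46 -> 8 -> 36 -> 7

39 -> 3 -> 4 -> 46 -> 8 -> 36 -> 7 -> None


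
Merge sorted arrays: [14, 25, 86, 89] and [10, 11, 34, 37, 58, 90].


Take 10 from B
Take 11 from B
Take 14 from A
Take 25 from A
Take 34 from B
Take 37 from B
Take 58 from B
Take 86 from A
Take 89 from A

Merged: [10, 11, 14, 25, 34, 37, 58, 86, 89, 90]


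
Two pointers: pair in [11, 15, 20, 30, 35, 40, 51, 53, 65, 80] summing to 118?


lo=0(11)+hi=9(80)=91
lo=1(15)+hi=9(80)=95
lo=2(20)+hi=9(80)=100
lo=3(30)+hi=9(80)=110
lo=4(35)+hi=9(80)=115
lo=5(40)+hi=9(80)=120
lo=5(40)+hi=8(65)=105
lo=6(51)+hi=8(65)=116
lo=7(53)+hi=8(65)=118

Yes: 53+65=118


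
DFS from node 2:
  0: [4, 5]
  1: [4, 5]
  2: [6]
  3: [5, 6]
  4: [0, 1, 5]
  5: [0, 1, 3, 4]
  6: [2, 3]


Visit 2, push [6]
Visit 6, push [3]
Visit 3, push [5]
Visit 5, push [4, 1, 0]
Visit 0, push [4]
Visit 4, push [1]
Visit 1, push []

DFS order: [2, 6, 3, 5, 0, 4, 1]


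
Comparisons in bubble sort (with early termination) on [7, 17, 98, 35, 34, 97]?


Algorithm: bubble sort (with early termination)
Input: [7, 17, 98, 35, 34, 97]
Sorted: [7, 17, 34, 35, 97, 98]

12


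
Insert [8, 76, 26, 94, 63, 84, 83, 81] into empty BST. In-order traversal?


Insert 8: root
Insert 76: R from 8
Insert 26: R from 8 -> L from 76
Insert 94: R from 8 -> R from 76
Insert 63: R from 8 -> L from 76 -> R from 26
Insert 84: R from 8 -> R from 76 -> L from 94
Insert 83: R from 8 -> R from 76 -> L from 94 -> L from 84
Insert 81: R from 8 -> R from 76 -> L from 94 -> L from 84 -> L from 83

In-order: [8, 26, 63, 76, 81, 83, 84, 94]


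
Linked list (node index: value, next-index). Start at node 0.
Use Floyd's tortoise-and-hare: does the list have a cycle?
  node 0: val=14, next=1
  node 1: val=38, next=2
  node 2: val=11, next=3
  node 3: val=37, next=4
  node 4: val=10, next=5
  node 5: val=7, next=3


Floyd's tortoise (slow, +1) and hare (fast, +2):
  init: slow=0, fast=0
  step 1: slow=1, fast=2
  step 2: slow=2, fast=4
  step 3: slow=3, fast=3
  slow == fast at node 3: cycle detected

Cycle: yes


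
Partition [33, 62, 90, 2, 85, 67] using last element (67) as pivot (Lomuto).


Pivot: 67
  33 <= 67: advance i (no swap)
  62 <= 67: advance i (no swap)
  2 <= 67: swap -> [33, 62, 2, 90, 85, 67]
Place pivot at 3: [33, 62, 2, 67, 85, 90]

Partitioned: [33, 62, 2, 67, 85, 90]


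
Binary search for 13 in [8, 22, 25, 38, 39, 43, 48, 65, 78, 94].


Step 1: lo=0, hi=9, mid=4, val=39
Step 2: lo=0, hi=3, mid=1, val=22
Step 3: lo=0, hi=0, mid=0, val=8

Not found


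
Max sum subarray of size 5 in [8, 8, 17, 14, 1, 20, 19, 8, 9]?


[0:5]: 48
[1:6]: 60
[2:7]: 71
[3:8]: 62
[4:9]: 57

Max: 71 at [2:7]


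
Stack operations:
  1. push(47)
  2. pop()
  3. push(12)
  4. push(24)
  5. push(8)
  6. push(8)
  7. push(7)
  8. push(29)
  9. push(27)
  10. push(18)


push(47) -> [47]
pop()->47, []
push(12) -> [12]
push(24) -> [12, 24]
push(8) -> [12, 24, 8]
push(8) -> [12, 24, 8, 8]
push(7) -> [12, 24, 8, 8, 7]
push(29) -> [12, 24, 8, 8, 7, 29]
push(27) -> [12, 24, 8, 8, 7, 29, 27]
push(18) -> [12, 24, 8, 8, 7, 29, 27, 18]

Final stack: [12, 24, 8, 8, 7, 29, 27, 18]


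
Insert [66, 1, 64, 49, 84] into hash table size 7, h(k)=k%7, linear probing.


Insert 66: h=3 -> slot 3
Insert 1: h=1 -> slot 1
Insert 64: h=1, 1 probes -> slot 2
Insert 49: h=0 -> slot 0
Insert 84: h=0, 4 probes -> slot 4

Table: [49, 1, 64, 66, 84, None, None]


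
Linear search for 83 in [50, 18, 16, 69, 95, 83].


i=0: 50!=83
i=1: 18!=83
i=2: 16!=83
i=3: 69!=83
i=4: 95!=83
i=5: 83==83 found!

Found at 5, 6 comps


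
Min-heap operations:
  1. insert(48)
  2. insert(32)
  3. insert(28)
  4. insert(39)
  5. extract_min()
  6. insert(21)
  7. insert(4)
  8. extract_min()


insert(48) -> [48]
insert(32) -> [32, 48]
insert(28) -> [28, 48, 32]
insert(39) -> [28, 39, 32, 48]
extract_min()->28, [32, 39, 48]
insert(21) -> [21, 32, 48, 39]
insert(4) -> [4, 21, 48, 39, 32]
extract_min()->4, [21, 32, 48, 39]

Final heap: [21, 32, 48, 39]


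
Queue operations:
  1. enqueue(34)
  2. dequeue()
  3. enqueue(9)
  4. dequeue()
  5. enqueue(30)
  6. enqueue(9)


enqueue(34) -> [34]
dequeue()->34, []
enqueue(9) -> [9]
dequeue()->9, []
enqueue(30) -> [30]
enqueue(9) -> [30, 9]

Final queue: [30, 9]


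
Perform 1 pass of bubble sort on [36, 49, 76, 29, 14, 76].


Initial: [36, 49, 76, 29, 14, 76]
Pass 1: [36, 49, 29, 14, 76, 76] (2 swaps)

After 1 pass: [36, 49, 29, 14, 76, 76]


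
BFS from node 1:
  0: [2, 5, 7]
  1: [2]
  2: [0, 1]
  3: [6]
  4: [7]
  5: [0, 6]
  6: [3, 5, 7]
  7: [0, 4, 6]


Visit 1, enqueue [2]
Visit 2, enqueue [0]
Visit 0, enqueue [5, 7]
Visit 5, enqueue [6]
Visit 7, enqueue [4]
Visit 6, enqueue [3]
Visit 4, enqueue []
Visit 3, enqueue []

BFS order: [1, 2, 0, 5, 7, 6, 4, 3]


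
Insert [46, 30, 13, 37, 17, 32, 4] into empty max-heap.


Insert 46: [46]
Insert 30: [46, 30]
Insert 13: [46, 30, 13]
Insert 37: [46, 37, 13, 30]
Insert 17: [46, 37, 13, 30, 17]
Insert 32: [46, 37, 32, 30, 17, 13]
Insert 4: [46, 37, 32, 30, 17, 13, 4]

Final heap: [46, 37, 32, 30, 17, 13, 4]


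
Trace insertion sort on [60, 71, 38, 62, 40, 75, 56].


Initial: [60, 71, 38, 62, 40, 75, 56]
Insert 71: [60, 71, 38, 62, 40, 75, 56]
Insert 38: [38, 60, 71, 62, 40, 75, 56]
Insert 62: [38, 60, 62, 71, 40, 75, 56]
Insert 40: [38, 40, 60, 62, 71, 75, 56]
Insert 75: [38, 40, 60, 62, 71, 75, 56]
Insert 56: [38, 40, 56, 60, 62, 71, 75]

Sorted: [38, 40, 56, 60, 62, 71, 75]


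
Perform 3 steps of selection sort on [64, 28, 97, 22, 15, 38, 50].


Initial: [64, 28, 97, 22, 15, 38, 50]
Step 1: min=15 at 4
  Swap: [15, 28, 97, 22, 64, 38, 50]
Step 2: min=22 at 3
  Swap: [15, 22, 97, 28, 64, 38, 50]
Step 3: min=28 at 3
  Swap: [15, 22, 28, 97, 64, 38, 50]

After 3 steps: [15, 22, 28, 97, 64, 38, 50]


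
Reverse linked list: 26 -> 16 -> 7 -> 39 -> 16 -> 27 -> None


Step 1: curr=26, set curr.next=prev(None) | reversed so far: 26
Step 2: curr=16, set curr.next=prev(26) | reversed so far: 16 -> 26
Step 3: curr=7, set curr.next=prev(16) | reversed so far: 7 -> 16 -> 26
Step 4: curr=39, set curr.next=prev(7) | reversed so far: 39 -> 7 -> 16 -> 26
Step 5: curr=16, set curr.next=prev(39) | reversed so far: 16 -> 39 -> 7 -> 16 -> 26
Step 6: curr=27, set curr.next=prev(16) | reversed so far: 27 -> 16 -> 39 -> 7 -> 16 -> 26

27 -> 16 -> 39 -> 7 -> 16 -> 26 -> None


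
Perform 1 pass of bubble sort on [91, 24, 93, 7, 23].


Initial: [91, 24, 93, 7, 23]
Pass 1: [24, 91, 7, 23, 93] (3 swaps)

After 1 pass: [24, 91, 7, 23, 93]


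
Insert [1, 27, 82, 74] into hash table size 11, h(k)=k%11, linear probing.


Insert 1: h=1 -> slot 1
Insert 27: h=5 -> slot 5
Insert 82: h=5, 1 probes -> slot 6
Insert 74: h=8 -> slot 8

Table: [None, 1, None, None, None, 27, 82, None, 74, None, None]


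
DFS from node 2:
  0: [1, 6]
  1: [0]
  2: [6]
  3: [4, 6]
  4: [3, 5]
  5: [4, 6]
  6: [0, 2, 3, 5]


Visit 2, push [6]
Visit 6, push [5, 3, 0]
Visit 0, push [1]
Visit 1, push []
Visit 3, push [4]
Visit 4, push [5]
Visit 5, push []

DFS order: [2, 6, 0, 1, 3, 4, 5]


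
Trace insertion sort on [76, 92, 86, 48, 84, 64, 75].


Initial: [76, 92, 86, 48, 84, 64, 75]
Insert 92: [76, 92, 86, 48, 84, 64, 75]
Insert 86: [76, 86, 92, 48, 84, 64, 75]
Insert 48: [48, 76, 86, 92, 84, 64, 75]
Insert 84: [48, 76, 84, 86, 92, 64, 75]
Insert 64: [48, 64, 76, 84, 86, 92, 75]
Insert 75: [48, 64, 75, 76, 84, 86, 92]

Sorted: [48, 64, 75, 76, 84, 86, 92]


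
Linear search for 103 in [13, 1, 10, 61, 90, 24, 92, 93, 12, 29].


i=0: 13!=103
i=1: 1!=103
i=2: 10!=103
i=3: 61!=103
i=4: 90!=103
i=5: 24!=103
i=6: 92!=103
i=7: 93!=103
i=8: 12!=103
i=9: 29!=103

Not found, 10 comps


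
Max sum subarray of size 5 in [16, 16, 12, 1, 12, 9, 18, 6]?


[0:5]: 57
[1:6]: 50
[2:7]: 52
[3:8]: 46

Max: 57 at [0:5]


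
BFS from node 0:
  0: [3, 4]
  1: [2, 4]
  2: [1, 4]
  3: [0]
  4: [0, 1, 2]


Visit 0, enqueue [3, 4]
Visit 3, enqueue []
Visit 4, enqueue [1, 2]
Visit 1, enqueue []
Visit 2, enqueue []

BFS order: [0, 3, 4, 1, 2]


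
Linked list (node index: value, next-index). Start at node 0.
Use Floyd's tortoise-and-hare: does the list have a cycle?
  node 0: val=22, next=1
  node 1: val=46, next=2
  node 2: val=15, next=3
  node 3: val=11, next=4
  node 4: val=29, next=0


Floyd's tortoise (slow, +1) and hare (fast, +2):
  init: slow=0, fast=0
  step 1: slow=1, fast=2
  step 2: slow=2, fast=4
  step 3: slow=3, fast=1
  step 4: slow=4, fast=3
  step 5: slow=0, fast=0
  slow == fast at node 0: cycle detected

Cycle: yes


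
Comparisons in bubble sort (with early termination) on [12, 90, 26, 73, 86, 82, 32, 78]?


Algorithm: bubble sort (with early termination)
Input: [12, 90, 26, 73, 86, 82, 32, 78]
Sorted: [12, 26, 32, 73, 78, 82, 86, 90]

25


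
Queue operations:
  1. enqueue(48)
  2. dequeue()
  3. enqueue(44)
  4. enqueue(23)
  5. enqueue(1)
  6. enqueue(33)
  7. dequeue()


enqueue(48) -> [48]
dequeue()->48, []
enqueue(44) -> [44]
enqueue(23) -> [44, 23]
enqueue(1) -> [44, 23, 1]
enqueue(33) -> [44, 23, 1, 33]
dequeue()->44, [23, 1, 33]

Final queue: [23, 1, 33]


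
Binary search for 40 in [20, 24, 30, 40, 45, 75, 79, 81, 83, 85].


Step 1: lo=0, hi=9, mid=4, val=45
Step 2: lo=0, hi=3, mid=1, val=24
Step 3: lo=2, hi=3, mid=2, val=30
Step 4: lo=3, hi=3, mid=3, val=40

Found at index 3


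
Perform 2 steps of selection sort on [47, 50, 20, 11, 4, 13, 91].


Initial: [47, 50, 20, 11, 4, 13, 91]
Step 1: min=4 at 4
  Swap: [4, 50, 20, 11, 47, 13, 91]
Step 2: min=11 at 3
  Swap: [4, 11, 20, 50, 47, 13, 91]

After 2 steps: [4, 11, 20, 50, 47, 13, 91]


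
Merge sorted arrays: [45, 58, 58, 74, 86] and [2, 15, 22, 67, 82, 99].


Take 2 from B
Take 15 from B
Take 22 from B
Take 45 from A
Take 58 from A
Take 58 from A
Take 67 from B
Take 74 from A
Take 82 from B
Take 86 from A

Merged: [2, 15, 22, 45, 58, 58, 67, 74, 82, 86, 99]


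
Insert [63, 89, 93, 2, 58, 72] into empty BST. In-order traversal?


Insert 63: root
Insert 89: R from 63
Insert 93: R from 63 -> R from 89
Insert 2: L from 63
Insert 58: L from 63 -> R from 2
Insert 72: R from 63 -> L from 89

In-order: [2, 58, 63, 72, 89, 93]


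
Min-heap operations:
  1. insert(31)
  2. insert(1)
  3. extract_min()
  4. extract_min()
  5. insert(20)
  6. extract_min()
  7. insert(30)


insert(31) -> [31]
insert(1) -> [1, 31]
extract_min()->1, [31]
extract_min()->31, []
insert(20) -> [20]
extract_min()->20, []
insert(30) -> [30]

Final heap: [30]


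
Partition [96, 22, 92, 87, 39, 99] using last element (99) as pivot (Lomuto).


Pivot: 99
  96 <= 99: advance i (no swap)
  22 <= 99: advance i (no swap)
  92 <= 99: advance i (no swap)
  87 <= 99: advance i (no swap)
  39 <= 99: advance i (no swap)
Place pivot at 5: [96, 22, 92, 87, 39, 99]

Partitioned: [96, 22, 92, 87, 39, 99]


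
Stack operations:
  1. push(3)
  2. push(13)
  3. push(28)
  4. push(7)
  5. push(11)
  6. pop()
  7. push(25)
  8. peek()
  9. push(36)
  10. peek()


push(3) -> [3]
push(13) -> [3, 13]
push(28) -> [3, 13, 28]
push(7) -> [3, 13, 28, 7]
push(11) -> [3, 13, 28, 7, 11]
pop()->11, [3, 13, 28, 7]
push(25) -> [3, 13, 28, 7, 25]
peek()->25
push(36) -> [3, 13, 28, 7, 25, 36]
peek()->36

Final stack: [3, 13, 28, 7, 25, 36]


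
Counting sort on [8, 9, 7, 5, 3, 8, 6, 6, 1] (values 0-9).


Input: [8, 9, 7, 5, 3, 8, 6, 6, 1]
Counts: [0, 1, 0, 1, 0, 1, 2, 1, 2, 1]

Sorted: [1, 3, 5, 6, 6, 7, 8, 8, 9]


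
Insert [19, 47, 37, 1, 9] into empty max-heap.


Insert 19: [19]
Insert 47: [47, 19]
Insert 37: [47, 19, 37]
Insert 1: [47, 19, 37, 1]
Insert 9: [47, 19, 37, 1, 9]

Final heap: [47, 19, 37, 1, 9]


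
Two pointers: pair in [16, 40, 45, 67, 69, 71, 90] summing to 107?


lo=0(16)+hi=6(90)=106
lo=1(40)+hi=6(90)=130
lo=1(40)+hi=5(71)=111
lo=1(40)+hi=4(69)=109
lo=1(40)+hi=3(67)=107

Yes: 40+67=107


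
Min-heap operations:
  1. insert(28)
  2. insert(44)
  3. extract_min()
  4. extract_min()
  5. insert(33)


insert(28) -> [28]
insert(44) -> [28, 44]
extract_min()->28, [44]
extract_min()->44, []
insert(33) -> [33]

Final heap: [33]


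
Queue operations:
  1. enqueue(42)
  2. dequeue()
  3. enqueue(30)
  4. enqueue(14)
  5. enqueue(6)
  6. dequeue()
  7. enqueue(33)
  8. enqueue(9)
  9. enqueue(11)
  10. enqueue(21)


enqueue(42) -> [42]
dequeue()->42, []
enqueue(30) -> [30]
enqueue(14) -> [30, 14]
enqueue(6) -> [30, 14, 6]
dequeue()->30, [14, 6]
enqueue(33) -> [14, 6, 33]
enqueue(9) -> [14, 6, 33, 9]
enqueue(11) -> [14, 6, 33, 9, 11]
enqueue(21) -> [14, 6, 33, 9, 11, 21]

Final queue: [14, 6, 33, 9, 11, 21]


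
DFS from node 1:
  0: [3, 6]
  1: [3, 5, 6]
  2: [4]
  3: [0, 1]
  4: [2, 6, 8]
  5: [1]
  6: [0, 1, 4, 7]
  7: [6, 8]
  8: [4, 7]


Visit 1, push [6, 5, 3]
Visit 3, push [0]
Visit 0, push [6]
Visit 6, push [7, 4]
Visit 4, push [8, 2]
Visit 2, push []
Visit 8, push [7]
Visit 7, push []
Visit 5, push []

DFS order: [1, 3, 0, 6, 4, 2, 8, 7, 5]


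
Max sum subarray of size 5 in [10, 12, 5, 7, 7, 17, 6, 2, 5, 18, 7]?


[0:5]: 41
[1:6]: 48
[2:7]: 42
[3:8]: 39
[4:9]: 37
[5:10]: 48
[6:11]: 38

Max: 48 at [1:6]


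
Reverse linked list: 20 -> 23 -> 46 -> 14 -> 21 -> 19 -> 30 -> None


Step 1: curr=20, set curr.next=prev(None) | reversed so far: 20
Step 2: curr=23, set curr.next=prev(20) | reversed so far: 23 -> 20
Step 3: curr=46, set curr.next=prev(23) | reversed so far: 46 -> 23 -> 20
Step 4: curr=14, set curr.next=prev(46) | reversed so far: 14 -> 46 -> 23 -> 20
Step 5: curr=21, set curr.next=prev(14) | reversed so far: 21 -> 14 -> 46 -> 23 -> 20
Step 6: curr=19, set curr.next=prev(21) | reversed so far: 19 -> 21 -> 14 -> 46 -> 23 -> 20
Step 7: curr=30, set curr.next=prev(19) | reversed so far: 30 -> 19 -> 21 -> 14 -> 46 -> 23 -> 20

30 -> 19 -> 21 -> 14 -> 46 -> 23 -> 20 -> None


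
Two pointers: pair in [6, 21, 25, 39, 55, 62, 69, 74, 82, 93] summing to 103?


lo=0(6)+hi=9(93)=99
lo=1(21)+hi=9(93)=114
lo=1(21)+hi=8(82)=103

Yes: 21+82=103


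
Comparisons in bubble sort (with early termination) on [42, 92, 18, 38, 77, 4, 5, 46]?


Algorithm: bubble sort (with early termination)
Input: [42, 92, 18, 38, 77, 4, 5, 46]
Sorted: [4, 5, 18, 38, 42, 46, 77, 92]

27


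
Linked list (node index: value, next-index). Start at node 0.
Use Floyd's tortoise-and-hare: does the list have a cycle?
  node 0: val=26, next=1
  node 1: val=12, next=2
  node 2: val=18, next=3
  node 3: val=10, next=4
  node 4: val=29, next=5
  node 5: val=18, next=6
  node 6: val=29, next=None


Floyd's tortoise (slow, +1) and hare (fast, +2):
  init: slow=0, fast=0
  step 1: slow=1, fast=2
  step 2: slow=2, fast=4
  step 3: slow=3, fast=6
  step 4: fast -> None, no cycle

Cycle: no


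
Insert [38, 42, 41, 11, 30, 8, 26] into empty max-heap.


Insert 38: [38]
Insert 42: [42, 38]
Insert 41: [42, 38, 41]
Insert 11: [42, 38, 41, 11]
Insert 30: [42, 38, 41, 11, 30]
Insert 8: [42, 38, 41, 11, 30, 8]
Insert 26: [42, 38, 41, 11, 30, 8, 26]

Final heap: [42, 38, 41, 11, 30, 8, 26]


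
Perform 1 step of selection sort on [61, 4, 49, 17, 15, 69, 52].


Initial: [61, 4, 49, 17, 15, 69, 52]
Step 1: min=4 at 1
  Swap: [4, 61, 49, 17, 15, 69, 52]

After 1 step: [4, 61, 49, 17, 15, 69, 52]


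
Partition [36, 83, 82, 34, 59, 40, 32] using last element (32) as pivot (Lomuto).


Pivot: 32
Place pivot at 0: [32, 83, 82, 34, 59, 40, 36]

Partitioned: [32, 83, 82, 34, 59, 40, 36]


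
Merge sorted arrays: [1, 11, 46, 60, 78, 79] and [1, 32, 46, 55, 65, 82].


Take 1 from A
Take 1 from B
Take 11 from A
Take 32 from B
Take 46 from A
Take 46 from B
Take 55 from B
Take 60 from A
Take 65 from B
Take 78 from A
Take 79 from A

Merged: [1, 1, 11, 32, 46, 46, 55, 60, 65, 78, 79, 82]


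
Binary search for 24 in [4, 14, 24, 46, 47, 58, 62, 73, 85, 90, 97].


Step 1: lo=0, hi=10, mid=5, val=58
Step 2: lo=0, hi=4, mid=2, val=24

Found at index 2


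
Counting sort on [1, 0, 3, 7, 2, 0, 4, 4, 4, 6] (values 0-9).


Input: [1, 0, 3, 7, 2, 0, 4, 4, 4, 6]
Counts: [2, 1, 1, 1, 3, 0, 1, 1, 0, 0]

Sorted: [0, 0, 1, 2, 3, 4, 4, 4, 6, 7]


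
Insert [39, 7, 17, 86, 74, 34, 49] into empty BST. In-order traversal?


Insert 39: root
Insert 7: L from 39
Insert 17: L from 39 -> R from 7
Insert 86: R from 39
Insert 74: R from 39 -> L from 86
Insert 34: L from 39 -> R from 7 -> R from 17
Insert 49: R from 39 -> L from 86 -> L from 74

In-order: [7, 17, 34, 39, 49, 74, 86]


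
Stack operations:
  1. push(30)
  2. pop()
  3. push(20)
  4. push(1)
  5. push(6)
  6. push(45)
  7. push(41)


push(30) -> [30]
pop()->30, []
push(20) -> [20]
push(1) -> [20, 1]
push(6) -> [20, 1, 6]
push(45) -> [20, 1, 6, 45]
push(41) -> [20, 1, 6, 45, 41]

Final stack: [20, 1, 6, 45, 41]


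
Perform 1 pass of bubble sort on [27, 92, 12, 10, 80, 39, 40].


Initial: [27, 92, 12, 10, 80, 39, 40]
Pass 1: [27, 12, 10, 80, 39, 40, 92] (5 swaps)

After 1 pass: [27, 12, 10, 80, 39, 40, 92]


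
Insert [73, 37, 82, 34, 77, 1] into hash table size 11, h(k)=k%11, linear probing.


Insert 73: h=7 -> slot 7
Insert 37: h=4 -> slot 4
Insert 82: h=5 -> slot 5
Insert 34: h=1 -> slot 1
Insert 77: h=0 -> slot 0
Insert 1: h=1, 1 probes -> slot 2

Table: [77, 34, 1, None, 37, 82, None, 73, None, None, None]


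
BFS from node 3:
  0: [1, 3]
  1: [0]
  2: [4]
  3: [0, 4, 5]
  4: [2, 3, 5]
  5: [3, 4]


Visit 3, enqueue [0, 4, 5]
Visit 0, enqueue [1]
Visit 4, enqueue [2]
Visit 5, enqueue []
Visit 1, enqueue []
Visit 2, enqueue []

BFS order: [3, 0, 4, 5, 1, 2]


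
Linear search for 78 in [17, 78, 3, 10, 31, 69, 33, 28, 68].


i=0: 17!=78
i=1: 78==78 found!

Found at 1, 2 comps


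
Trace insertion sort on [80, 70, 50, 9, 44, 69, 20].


Initial: [80, 70, 50, 9, 44, 69, 20]
Insert 70: [70, 80, 50, 9, 44, 69, 20]
Insert 50: [50, 70, 80, 9, 44, 69, 20]
Insert 9: [9, 50, 70, 80, 44, 69, 20]
Insert 44: [9, 44, 50, 70, 80, 69, 20]
Insert 69: [9, 44, 50, 69, 70, 80, 20]
Insert 20: [9, 20, 44, 50, 69, 70, 80]

Sorted: [9, 20, 44, 50, 69, 70, 80]


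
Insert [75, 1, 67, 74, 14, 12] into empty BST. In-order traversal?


Insert 75: root
Insert 1: L from 75
Insert 67: L from 75 -> R from 1
Insert 74: L from 75 -> R from 1 -> R from 67
Insert 14: L from 75 -> R from 1 -> L from 67
Insert 12: L from 75 -> R from 1 -> L from 67 -> L from 14

In-order: [1, 12, 14, 67, 74, 75]


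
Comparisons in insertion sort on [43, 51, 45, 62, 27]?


Algorithm: insertion sort
Input: [43, 51, 45, 62, 27]
Sorted: [27, 43, 45, 51, 62]

8


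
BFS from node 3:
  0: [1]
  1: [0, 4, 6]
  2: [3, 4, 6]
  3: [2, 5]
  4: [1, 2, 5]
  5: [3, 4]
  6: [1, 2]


Visit 3, enqueue [2, 5]
Visit 2, enqueue [4, 6]
Visit 5, enqueue []
Visit 4, enqueue [1]
Visit 6, enqueue []
Visit 1, enqueue [0]
Visit 0, enqueue []

BFS order: [3, 2, 5, 4, 6, 1, 0]


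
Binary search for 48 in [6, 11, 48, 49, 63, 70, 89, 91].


Step 1: lo=0, hi=7, mid=3, val=49
Step 2: lo=0, hi=2, mid=1, val=11
Step 3: lo=2, hi=2, mid=2, val=48

Found at index 2


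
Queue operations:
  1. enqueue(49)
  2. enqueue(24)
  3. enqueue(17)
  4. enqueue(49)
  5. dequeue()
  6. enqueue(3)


enqueue(49) -> [49]
enqueue(24) -> [49, 24]
enqueue(17) -> [49, 24, 17]
enqueue(49) -> [49, 24, 17, 49]
dequeue()->49, [24, 17, 49]
enqueue(3) -> [24, 17, 49, 3]

Final queue: [24, 17, 49, 3]


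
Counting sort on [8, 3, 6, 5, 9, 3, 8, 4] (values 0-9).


Input: [8, 3, 6, 5, 9, 3, 8, 4]
Counts: [0, 0, 0, 2, 1, 1, 1, 0, 2, 1]

Sorted: [3, 3, 4, 5, 6, 8, 8, 9]


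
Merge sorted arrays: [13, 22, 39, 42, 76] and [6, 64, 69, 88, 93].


Take 6 from B
Take 13 from A
Take 22 from A
Take 39 from A
Take 42 from A
Take 64 from B
Take 69 from B
Take 76 from A

Merged: [6, 13, 22, 39, 42, 64, 69, 76, 88, 93]


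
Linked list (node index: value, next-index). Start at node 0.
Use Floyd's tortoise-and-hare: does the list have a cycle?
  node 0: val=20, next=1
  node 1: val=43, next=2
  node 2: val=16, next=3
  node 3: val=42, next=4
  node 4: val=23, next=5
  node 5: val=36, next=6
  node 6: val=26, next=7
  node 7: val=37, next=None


Floyd's tortoise (slow, +1) and hare (fast, +2):
  init: slow=0, fast=0
  step 1: slow=1, fast=2
  step 2: slow=2, fast=4
  step 3: slow=3, fast=6
  step 4: fast 6->7->None, no cycle

Cycle: no


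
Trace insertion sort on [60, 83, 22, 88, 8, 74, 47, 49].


Initial: [60, 83, 22, 88, 8, 74, 47, 49]
Insert 83: [60, 83, 22, 88, 8, 74, 47, 49]
Insert 22: [22, 60, 83, 88, 8, 74, 47, 49]
Insert 88: [22, 60, 83, 88, 8, 74, 47, 49]
Insert 8: [8, 22, 60, 83, 88, 74, 47, 49]
Insert 74: [8, 22, 60, 74, 83, 88, 47, 49]
Insert 47: [8, 22, 47, 60, 74, 83, 88, 49]
Insert 49: [8, 22, 47, 49, 60, 74, 83, 88]

Sorted: [8, 22, 47, 49, 60, 74, 83, 88]


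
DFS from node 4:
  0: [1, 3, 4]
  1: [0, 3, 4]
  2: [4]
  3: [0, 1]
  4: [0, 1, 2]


Visit 4, push [2, 1, 0]
Visit 0, push [3, 1]
Visit 1, push [3]
Visit 3, push []
Visit 2, push []

DFS order: [4, 0, 1, 3, 2]


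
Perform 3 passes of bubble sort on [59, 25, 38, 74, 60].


Initial: [59, 25, 38, 74, 60]
Pass 1: [25, 38, 59, 60, 74] (3 swaps)
Pass 2: [25, 38, 59, 60, 74] (0 swaps)
Pass 3: [25, 38, 59, 60, 74] (0 swaps)

After 3 passes: [25, 38, 59, 60, 74]


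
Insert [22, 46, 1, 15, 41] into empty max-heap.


Insert 22: [22]
Insert 46: [46, 22]
Insert 1: [46, 22, 1]
Insert 15: [46, 22, 1, 15]
Insert 41: [46, 41, 1, 15, 22]

Final heap: [46, 41, 1, 15, 22]


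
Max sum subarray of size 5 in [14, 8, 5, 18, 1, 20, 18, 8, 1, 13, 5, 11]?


[0:5]: 46
[1:6]: 52
[2:7]: 62
[3:8]: 65
[4:9]: 48
[5:10]: 60
[6:11]: 45
[7:12]: 38

Max: 65 at [3:8]


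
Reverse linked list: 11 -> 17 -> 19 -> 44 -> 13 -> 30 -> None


Step 1: curr=11, set curr.next=prev(None) | reversed so far: 11
Step 2: curr=17, set curr.next=prev(11) | reversed so far: 17 -> 11
Step 3: curr=19, set curr.next=prev(17) | reversed so far: 19 -> 17 -> 11
Step 4: curr=44, set curr.next=prev(19) | reversed so far: 44 -> 19 -> 17 -> 11
Step 5: curr=13, set curr.next=prev(44) | reversed so far: 13 -> 44 -> 19 -> 17 -> 11
Step 6: curr=30, set curr.next=prev(13) | reversed so far: 30 -> 13 -> 44 -> 19 -> 17 -> 11

30 -> 13 -> 44 -> 19 -> 17 -> 11 -> None


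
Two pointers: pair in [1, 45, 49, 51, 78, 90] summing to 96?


lo=0(1)+hi=5(90)=91
lo=1(45)+hi=5(90)=135
lo=1(45)+hi=4(78)=123
lo=1(45)+hi=3(51)=96

Yes: 45+51=96


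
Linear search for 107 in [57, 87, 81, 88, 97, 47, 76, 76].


i=0: 57!=107
i=1: 87!=107
i=2: 81!=107
i=3: 88!=107
i=4: 97!=107
i=5: 47!=107
i=6: 76!=107
i=7: 76!=107

Not found, 8 comps


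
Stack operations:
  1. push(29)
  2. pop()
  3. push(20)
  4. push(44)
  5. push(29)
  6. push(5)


push(29) -> [29]
pop()->29, []
push(20) -> [20]
push(44) -> [20, 44]
push(29) -> [20, 44, 29]
push(5) -> [20, 44, 29, 5]

Final stack: [20, 44, 29, 5]


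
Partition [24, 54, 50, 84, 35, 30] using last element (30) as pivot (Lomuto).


Pivot: 30
  24 <= 30: advance i (no swap)
Place pivot at 1: [24, 30, 50, 84, 35, 54]

Partitioned: [24, 30, 50, 84, 35, 54]


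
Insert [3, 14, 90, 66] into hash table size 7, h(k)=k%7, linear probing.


Insert 3: h=3 -> slot 3
Insert 14: h=0 -> slot 0
Insert 90: h=6 -> slot 6
Insert 66: h=3, 1 probes -> slot 4

Table: [14, None, None, 3, 66, None, 90]


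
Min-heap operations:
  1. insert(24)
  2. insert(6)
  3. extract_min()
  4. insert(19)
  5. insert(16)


insert(24) -> [24]
insert(6) -> [6, 24]
extract_min()->6, [24]
insert(19) -> [19, 24]
insert(16) -> [16, 24, 19]

Final heap: [16, 24, 19]


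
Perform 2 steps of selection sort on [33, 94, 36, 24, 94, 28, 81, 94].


Initial: [33, 94, 36, 24, 94, 28, 81, 94]
Step 1: min=24 at 3
  Swap: [24, 94, 36, 33, 94, 28, 81, 94]
Step 2: min=28 at 5
  Swap: [24, 28, 36, 33, 94, 94, 81, 94]

After 2 steps: [24, 28, 36, 33, 94, 94, 81, 94]
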